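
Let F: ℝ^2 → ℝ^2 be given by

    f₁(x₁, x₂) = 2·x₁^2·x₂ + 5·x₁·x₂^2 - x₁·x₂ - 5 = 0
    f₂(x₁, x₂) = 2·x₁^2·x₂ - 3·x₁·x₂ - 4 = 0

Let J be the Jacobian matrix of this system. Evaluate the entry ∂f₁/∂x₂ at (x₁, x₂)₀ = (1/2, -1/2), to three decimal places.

-2.500

∂f₁/∂x₂ = 2·x₁^2 + 10·x₁·x₂ - x₁.
At (1/2, -1/2) this is -2.500.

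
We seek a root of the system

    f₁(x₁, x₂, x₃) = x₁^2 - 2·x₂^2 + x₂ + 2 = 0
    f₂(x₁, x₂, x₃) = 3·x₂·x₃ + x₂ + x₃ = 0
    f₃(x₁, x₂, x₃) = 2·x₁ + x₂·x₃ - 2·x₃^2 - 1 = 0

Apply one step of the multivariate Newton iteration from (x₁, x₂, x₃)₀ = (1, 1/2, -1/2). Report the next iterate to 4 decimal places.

(0.5000, 2.5000, 0.2000)

At (1, 1/2, -1/2): F = (3.0000, -0.7500, 0.2500).
Jacobian J = [[2·x₁, -4·x₂ + 1, 0], [0, 3·x₃ + 1, 3·x₂ + 1], [2, x₃, x₂ - 4·x₃]].
At the point, J = [[2.0000, -1.0000, 0.0000], [0.0000, -0.5000, 2.5000], [2.0000, -0.5000, 2.5000]] (det J = -5.0000).
Solving J·Δ = −F gives Δ = (-0.5000, 2.0000, 0.7000).
Then the next iterate is (x₁, x₂, x₃)₁ = (0.5000, 2.5000, 0.2000).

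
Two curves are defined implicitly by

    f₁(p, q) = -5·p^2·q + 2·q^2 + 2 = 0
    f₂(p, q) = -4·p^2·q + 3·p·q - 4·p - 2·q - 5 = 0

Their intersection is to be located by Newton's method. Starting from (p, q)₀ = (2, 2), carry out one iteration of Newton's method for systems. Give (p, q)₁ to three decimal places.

At (2, 2): F = (-30.000, -37.000).
Jacobian J = [[-10·p·q, -5·p^2 + 4·q], [-8·p·q + 3·q - 4, -4·p^2 + 3·p - 2]].
At the point, J = [[-40.000, -12.000], [-30.000, -12.000]] (det J = 120.000).
Solving J·Δ = −F gives Δ = (0.700, -4.833).
Then the next iterate is (p, q)₁ = (2.700, -2.833).

(2.700, -2.833)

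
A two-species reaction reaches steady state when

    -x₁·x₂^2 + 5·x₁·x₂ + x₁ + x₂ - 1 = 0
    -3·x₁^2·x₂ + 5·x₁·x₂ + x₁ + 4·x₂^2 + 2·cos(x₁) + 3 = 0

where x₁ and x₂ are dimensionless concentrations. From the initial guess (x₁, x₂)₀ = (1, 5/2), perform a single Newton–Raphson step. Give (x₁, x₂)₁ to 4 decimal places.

At (1, 5/2): F = (8.7500, 35.080605).
Jacobian J = [[-x₂^2 + 5·x₂ + 1, -2·x₁·x₂ + 5·x₁ + 1], [-6·x₁·x₂ + 5·x₂ - 2·sin(x₁) + 1, -3·x₁^2 + 5·x₁ + 8·x₂]].
At the point, J = [[7.2500, 1.0000], [-3.182942, 22.0000]] (det J = 162.682942).
Solving J·Δ = −F gives Δ = (-0.9676, -1.7346).
Then the next iterate is (x₁, x₂)₁ = (0.0324, 0.7654).

(0.0324, 0.7654)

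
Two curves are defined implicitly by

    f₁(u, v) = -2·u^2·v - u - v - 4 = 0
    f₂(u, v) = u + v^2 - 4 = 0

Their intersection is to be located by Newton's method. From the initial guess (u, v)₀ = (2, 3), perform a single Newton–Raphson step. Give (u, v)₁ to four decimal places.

(1.0426, 1.9929)

At (2, 3): F = (-33.0000, 7.0000).
Jacobian J = [[-4·u·v - 1, -2·u^2 - 1], [1, 2·v]].
At the point, J = [[-25.0000, -9.0000], [1.0000, 6.0000]] (det J = -141.0000).
Solving J·Δ = −F gives Δ = (-0.9574, -1.0071).
Then the next iterate is (u, v)₁ = (1.0426, 1.9929).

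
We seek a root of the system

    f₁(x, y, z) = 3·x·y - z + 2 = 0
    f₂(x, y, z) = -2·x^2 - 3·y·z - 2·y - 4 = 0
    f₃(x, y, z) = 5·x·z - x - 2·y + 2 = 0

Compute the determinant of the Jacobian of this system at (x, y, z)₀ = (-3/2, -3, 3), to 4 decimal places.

J = [[3·y, 3·x, -1], [-4·x, -3·z - 2, -3·y], [5·z - 1, -2, 5·x]].
At the point, J = [[-9.0000, -4.5000, -1.0000], [6.0000, -11.0000, 9.0000], [14.0000, -2.0000, -7.5000]].
det J = -1816.0000.

-1816.0000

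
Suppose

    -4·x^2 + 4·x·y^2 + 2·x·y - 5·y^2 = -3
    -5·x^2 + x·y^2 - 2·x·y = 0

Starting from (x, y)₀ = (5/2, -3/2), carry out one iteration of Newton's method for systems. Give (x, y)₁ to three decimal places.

At (5/2, -3/2): F = (-18.250, -18.125).
Jacobian J = [[-8·x + 4·y^2 + 2·y, 8·x·y + 2·x - 10·y], [-10·x + y^2 - 2·y, 2·x·y - 2·x]].
At the point, J = [[-14.000, -10.000], [-19.750, -12.500]] (det J = -22.500).
Solving J·Δ = −F gives Δ = (2.083, -4.742).
Then the next iterate is (x, y)₁ = (4.583, -6.242).

(4.583, -6.242)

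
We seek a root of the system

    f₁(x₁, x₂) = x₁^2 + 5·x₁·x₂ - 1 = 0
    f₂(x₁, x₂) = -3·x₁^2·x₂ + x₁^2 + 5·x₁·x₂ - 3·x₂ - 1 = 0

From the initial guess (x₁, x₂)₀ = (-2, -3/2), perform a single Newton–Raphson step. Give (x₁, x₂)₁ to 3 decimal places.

(-8.000, 7.200)

At (-2, -3/2): F = (18.000, 40.500).
Jacobian J = [[2·x₁ + 5·x₂, 5·x₁], [-6·x₁·x₂ + 2·x₁ + 5·x₂, -3·x₁^2 + 5·x₁ - 3]].
At the point, J = [[-11.500, -10.000], [-29.500, -25.000]] (det J = -7.500).
Solving J·Δ = −F gives Δ = (-6.000, 8.700).
Then the next iterate is (x₁, x₂)₁ = (-8.000, 7.200).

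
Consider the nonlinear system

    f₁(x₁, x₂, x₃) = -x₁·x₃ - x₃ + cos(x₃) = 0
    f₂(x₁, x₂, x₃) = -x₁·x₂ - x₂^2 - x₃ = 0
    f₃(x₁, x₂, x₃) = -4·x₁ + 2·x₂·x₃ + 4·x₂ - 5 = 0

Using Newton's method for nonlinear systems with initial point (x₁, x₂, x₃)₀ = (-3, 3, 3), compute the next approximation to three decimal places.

(-0.957, -0.244, 3.603)

At (-3, 3, 3): F = (5.01001, -3.000, 37.000).
Jacobian J = [[-x₃, 0, -x₁ - sin(x₃) - 1], [-x₂, -x₁ - 2·x₂, -1], [-4, 2·x₃ + 4, 2·x₂]].
At the point, J = [[-3.000, 0.000, 1.85888], [-3.000, -3.000, -1.000], [-4.000, 10.000, 6.000]] (det J = -54.07296).
Solving J·Δ = −F gives Δ = (2.043, -3.244, 0.603).
Then the next iterate is (x₁, x₂, x₃)₁ = (-0.957, -0.244, 3.603).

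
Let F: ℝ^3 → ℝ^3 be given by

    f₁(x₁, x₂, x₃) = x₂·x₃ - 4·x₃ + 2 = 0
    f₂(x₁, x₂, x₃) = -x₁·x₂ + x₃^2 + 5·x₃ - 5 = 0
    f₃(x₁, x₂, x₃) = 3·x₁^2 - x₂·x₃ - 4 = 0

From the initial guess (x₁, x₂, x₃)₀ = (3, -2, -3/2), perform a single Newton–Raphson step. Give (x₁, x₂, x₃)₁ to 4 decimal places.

At (3, -2, -3/2): F = (11.0000, -4.2500, 20.0000).
Jacobian J = [[0, x₃, x₂ - 4], [-x₂, -x₁, 2·x₃ + 5], [6·x₁, -x₃, -x₂]].
At the point, J = [[0.0000, -1.5000, -6.0000], [2.0000, -3.0000, 2.0000], [18.0000, 1.5000, 2.0000]] (det J = -390.0000).
Solving J·Δ = −F gives Δ = (-1.2654, -0.8897, 2.0558).
Then the next iterate is (x₁, x₂, x₃)₁ = (1.7346, -2.8897, 0.5558).

(1.7346, -2.8897, 0.5558)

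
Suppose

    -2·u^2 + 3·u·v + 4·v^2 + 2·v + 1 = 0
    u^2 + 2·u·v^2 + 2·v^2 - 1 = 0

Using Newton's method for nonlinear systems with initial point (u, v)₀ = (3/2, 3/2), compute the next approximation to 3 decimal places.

At (3/2, 3/2): F = (15.250, 12.500).
Jacobian J = [[-4·u + 3·v, 3·u + 8·v + 2], [2·u + 2·v^2, 4·u·v + 4·v]].
At the point, J = [[-1.500, 18.500], [7.500, 15.000]] (det J = -161.250).
Solving J·Δ = −F gives Δ = (-0.016, -0.826).
Then the next iterate is (u, v)₁ = (1.484, 0.674).

(1.484, 0.674)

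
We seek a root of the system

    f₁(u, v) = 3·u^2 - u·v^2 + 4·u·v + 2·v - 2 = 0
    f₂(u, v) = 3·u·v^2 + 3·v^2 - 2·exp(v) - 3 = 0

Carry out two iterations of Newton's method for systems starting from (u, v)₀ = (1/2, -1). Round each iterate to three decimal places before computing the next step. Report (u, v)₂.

At (1/2, -1): F = (-5.750, 0.76424).
Jacobian J = [[6·u - v^2 + 4·v, -2·u·v + 4·u + 2], [3·v^2, 6·u·v + 6·v - 2·exp(v)]].
At the point, J = [[-2.000, 5.000], [3.000, -9.73576]] (det J = 4.47152).
Solving J·Δ = −F gives Δ = (-11.665, -3.516).
Then the next iterate is (u, v)₁ = (-11.165, -4.516).
Round to (-11.165, -4.516) and repeat: F = (792.32610, -624.94470), J = [[-105.44826, -143.50228], [61.18277, 275.40897]].
Δ = (6.344, 0.860), so (u, v)₂ = (-4.821, -3.656).

(-4.821, -3.656)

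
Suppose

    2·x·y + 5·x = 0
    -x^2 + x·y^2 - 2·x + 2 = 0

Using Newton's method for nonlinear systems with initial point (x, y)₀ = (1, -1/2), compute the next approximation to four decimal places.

(1.7143, -3.9286)

At (1, -1/2): F = (4.0000, -0.7500).
Jacobian J = [[2·y + 5, 2·x], [-2·x + y^2 - 2, 2·x·y]].
At the point, J = [[4.0000, 2.0000], [-3.7500, -1.0000]] (det J = 3.5000).
Solving J·Δ = −F gives Δ = (0.7143, -3.4286).
Then the next iterate is (x, y)₁ = (1.7143, -3.9286).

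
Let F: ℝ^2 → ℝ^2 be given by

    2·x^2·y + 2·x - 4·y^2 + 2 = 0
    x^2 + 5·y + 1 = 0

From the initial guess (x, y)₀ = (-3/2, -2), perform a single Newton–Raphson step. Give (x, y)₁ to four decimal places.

(-1.5637, -0.6882)

At (-3/2, -2): F = (-26.0000, -6.7500).
Jacobian J = [[4·x·y + 2, 2·x^2 - 8·y], [2·x, 5]].
At the point, J = [[14.0000, 20.5000], [-3.0000, 5.0000]] (det J = 131.5000).
Solving J·Δ = −F gives Δ = (-0.0637, 1.3118).
Then the next iterate is (x, y)₁ = (-1.5637, -0.6882).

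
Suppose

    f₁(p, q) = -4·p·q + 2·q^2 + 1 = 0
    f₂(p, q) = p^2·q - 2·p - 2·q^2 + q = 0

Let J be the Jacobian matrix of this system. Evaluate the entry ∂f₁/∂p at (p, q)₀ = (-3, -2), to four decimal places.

8.0000

∂f₁/∂p = -4·q.
At (-3, -2) this is 8.0000.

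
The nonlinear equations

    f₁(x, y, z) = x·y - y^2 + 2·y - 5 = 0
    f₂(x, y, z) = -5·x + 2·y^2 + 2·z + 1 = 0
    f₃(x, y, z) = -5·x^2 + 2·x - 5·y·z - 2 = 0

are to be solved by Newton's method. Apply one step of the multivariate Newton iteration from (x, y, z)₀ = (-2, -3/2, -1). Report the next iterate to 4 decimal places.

(-1.6758, 1.0787, 0.7966)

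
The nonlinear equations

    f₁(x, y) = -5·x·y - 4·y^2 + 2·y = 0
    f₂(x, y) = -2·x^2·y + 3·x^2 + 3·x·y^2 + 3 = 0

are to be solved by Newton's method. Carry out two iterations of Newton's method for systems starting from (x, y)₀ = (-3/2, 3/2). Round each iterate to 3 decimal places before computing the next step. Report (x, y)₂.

At (-3/2, 3/2): F = (5.250, -7.125).
Jacobian J = [[-5·y, -5·x - 8·y + 2], [-4·x·y + 6·x + 3·y^2, -2·x^2 + 6·x·y]].
At the point, J = [[-7.500, -2.500], [6.750, -18.000]] (det J = 151.875).
Solving J·Δ = −F gives Δ = (0.740, -0.119).
Then the next iterate is (x, y)₁ = (-0.760, 1.381).
Round to (-0.760, 1.381) and repeat: F = (0.38116, -1.21086), J = [[-6.905, -5.248], [5.35972, -7.45256]].
Δ = (0.116, -0.079), so (x, y)₂ = (-0.644, 1.302).

(-0.644, 1.302)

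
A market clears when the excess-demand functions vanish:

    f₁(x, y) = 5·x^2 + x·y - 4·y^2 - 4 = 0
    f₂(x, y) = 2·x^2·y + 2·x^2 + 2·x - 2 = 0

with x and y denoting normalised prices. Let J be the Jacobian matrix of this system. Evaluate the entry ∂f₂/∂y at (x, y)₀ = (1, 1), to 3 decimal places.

∂f₂/∂y = 2·x^2.
At (1, 1) this is 2.000.

2.000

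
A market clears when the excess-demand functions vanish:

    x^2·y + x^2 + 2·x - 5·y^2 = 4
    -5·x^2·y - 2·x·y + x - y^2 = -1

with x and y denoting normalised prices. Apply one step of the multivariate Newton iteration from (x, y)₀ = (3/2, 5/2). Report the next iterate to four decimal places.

(1.1400, 1.2307)

At (3/2, 5/2): F = (-24.3750, -39.3750).
Jacobian J = [[2·x·y + 2·x + 2, x^2 - 10·y], [-10·x·y - 2·y + 1, -5·x^2 - 2·x - 2·y]].
At the point, J = [[12.5000, -22.7500], [-41.5000, -19.2500]] (det J = -1184.7500).
Solving J·Δ = −F gives Δ = (-0.3600, -1.2693).
Then the next iterate is (x, y)₁ = (1.1400, 1.2307).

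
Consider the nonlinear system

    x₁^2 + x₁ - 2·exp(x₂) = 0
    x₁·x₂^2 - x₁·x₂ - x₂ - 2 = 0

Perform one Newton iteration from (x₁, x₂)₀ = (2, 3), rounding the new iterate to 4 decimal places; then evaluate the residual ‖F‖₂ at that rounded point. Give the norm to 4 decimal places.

10.9413

At (2, 3): F = (-34.171074, 7.0000).
Jacobian J = [[2·x₁ + 1, -2·exp(x₂)], [x₂^2 - x₂, 2·x₁·x₂ - x₁ - 1]].
At the point, J = [[5.0000, -40.171074], [6.0000, 9.0000]] (det J = 286.026443).
Solving J·Δ = −F gives Δ = (0.0921, -0.8392).
Then the next iterate is (x₁, x₂)₁ = (2.0921, 2.1608).
Re-evaluating at (2.0921, 2.1608): F = (-10.887172, 1.086724), so ‖F‖₂ = 10.9413.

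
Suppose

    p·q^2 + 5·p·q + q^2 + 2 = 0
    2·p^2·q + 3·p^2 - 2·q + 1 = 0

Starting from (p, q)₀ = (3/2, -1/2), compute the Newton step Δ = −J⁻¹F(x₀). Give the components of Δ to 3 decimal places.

(-0.991, -0.221)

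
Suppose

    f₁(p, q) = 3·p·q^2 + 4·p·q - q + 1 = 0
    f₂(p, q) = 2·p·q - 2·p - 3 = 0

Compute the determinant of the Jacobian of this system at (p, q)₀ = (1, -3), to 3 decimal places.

-90.000

J = [[3·q^2 + 4·q, 6·p·q + 4·p - 1], [2·q - 2, 2·p]].
At the point, J = [[15.000, -15.000], [-8.000, 2.000]].
det J = -90.000.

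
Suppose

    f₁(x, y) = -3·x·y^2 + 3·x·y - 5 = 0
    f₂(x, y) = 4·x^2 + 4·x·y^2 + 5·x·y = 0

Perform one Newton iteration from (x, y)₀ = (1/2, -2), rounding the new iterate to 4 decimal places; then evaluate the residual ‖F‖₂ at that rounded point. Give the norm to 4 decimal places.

150.2189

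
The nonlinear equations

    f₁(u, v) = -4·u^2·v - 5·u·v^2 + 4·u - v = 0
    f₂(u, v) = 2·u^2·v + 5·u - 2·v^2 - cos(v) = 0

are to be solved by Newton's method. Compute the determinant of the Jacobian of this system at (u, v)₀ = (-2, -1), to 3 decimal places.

291.305

J = [[-8·u·v - 5·v^2 + 4, -4·u^2 - 10·u·v - 1], [4·u·v + 5, 2·u^2 - 4·v + sin(v)]].
At the point, J = [[-17.000, -37.000], [13.000, 11.15853]].
det J = 291.305.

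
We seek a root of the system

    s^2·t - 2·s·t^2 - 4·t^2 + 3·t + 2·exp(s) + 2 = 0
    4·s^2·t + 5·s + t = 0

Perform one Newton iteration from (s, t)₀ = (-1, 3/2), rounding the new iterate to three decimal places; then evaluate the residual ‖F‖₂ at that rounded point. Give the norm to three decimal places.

At (-1, 3/2): F = (4.23576, 2.500).
Jacobian J = [[2·s·t - 2·t^2 + 2·exp(s), s^2 - 4·s·t - 8·t + 3], [8·s·t + 5, 4·s^2 + 1]].
At the point, J = [[-6.76424, -2.000], [-7.000, 5.000]] (det J = -47.82121).
Solving J·Δ = −F gives Δ = (0.547, 0.266).
Then the next iterate is (s, t)₁ = (-0.453, 1.766).
Re-evaluating at (-0.453, 1.766): F = (-0.71760, 0.95060), so ‖F‖₂ = 1.191.

1.191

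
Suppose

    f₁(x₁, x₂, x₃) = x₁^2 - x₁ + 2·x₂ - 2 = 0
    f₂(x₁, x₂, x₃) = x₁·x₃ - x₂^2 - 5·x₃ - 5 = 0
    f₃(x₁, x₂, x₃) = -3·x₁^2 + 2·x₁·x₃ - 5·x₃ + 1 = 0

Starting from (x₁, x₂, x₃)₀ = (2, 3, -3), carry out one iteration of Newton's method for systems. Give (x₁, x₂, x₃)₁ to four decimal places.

(1.3833, 0.9250, 0.1000)

At (2, 3, -3): F = (6.0000, -5.0000, -8.0000).
Jacobian J = [[2·x₁ - 1, 2, 0], [x₃, -2·x₂, x₁ - 5], [-6·x₁ + 2·x₃, 0, 2·x₁ - 5]].
At the point, J = [[3.0000, 2.0000, 0.0000], [-3.0000, -6.0000, -3.0000], [-18.0000, 0.0000, -1.0000]] (det J = 120.0000).
Solving J·Δ = −F gives Δ = (-0.6167, -2.0750, 3.1000).
Then the next iterate is (x₁, x₂, x₃)₁ = (1.3833, 0.9250, 0.1000).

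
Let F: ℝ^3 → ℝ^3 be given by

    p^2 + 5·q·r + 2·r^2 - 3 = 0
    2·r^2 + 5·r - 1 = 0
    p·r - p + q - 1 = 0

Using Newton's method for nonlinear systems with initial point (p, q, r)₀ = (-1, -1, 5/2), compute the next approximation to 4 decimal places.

At (-1, -1, 5/2): F = (-2.0000, 24.0000, -3.5000).
Jacobian J = [[2·p, 5·r, 5·q + 4·r], [0, 0, 4·r + 5], [r - 1, 1, p]].
At the point, J = [[-2.0000, 12.5000, 5.0000], [0.0000, 0.0000, 15.0000], [1.5000, 1.0000, -1.0000]] (det J = 311.2500).
Solving J·Δ = −F gives Δ = (0.6627, 0.9060, -1.6000).
Then the next iterate is (p, q, r)₁ = (-0.3373, -0.0940, 0.9000).

(-0.3373, -0.0940, 0.9000)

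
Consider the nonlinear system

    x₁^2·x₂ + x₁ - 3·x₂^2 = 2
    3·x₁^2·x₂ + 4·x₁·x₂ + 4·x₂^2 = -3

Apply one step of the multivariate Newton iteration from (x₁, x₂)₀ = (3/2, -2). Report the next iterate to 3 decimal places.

(1.118, -0.941)

At (3/2, -2): F = (-17.000, -6.500).
Jacobian J = [[2·x₁·x₂ + 1, x₁^2 - 6·x₂], [6·x₁·x₂ + 4·x₂, 3·x₁^2 + 4·x₁ + 8·x₂]].
At the point, J = [[-5.000, 14.250], [-26.000, -3.250]] (det J = 386.750).
Solving J·Δ = −F gives Δ = (-0.382, 1.059).
Then the next iterate is (x₁, x₂)₁ = (1.118, -0.941).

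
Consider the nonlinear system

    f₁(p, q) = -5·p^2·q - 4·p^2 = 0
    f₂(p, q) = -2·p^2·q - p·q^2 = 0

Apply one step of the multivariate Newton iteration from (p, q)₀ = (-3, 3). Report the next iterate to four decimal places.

At (-3, 3): F = (-171.0000, -27.0000).
Jacobian J = [[-10·p·q - 8·p, -5·p^2], [-4·p·q - q^2, -2·p^2 - 2·p·q]].
At the point, J = [[114.0000, -45.0000], [27.0000, 0.0000]] (det J = 1215.0000).
Solving J·Δ = −F gives Δ = (1.0000, -1.2667).
Then the next iterate is (p, q)₁ = (-2.0000, 1.7333).

(-2.0000, 1.7333)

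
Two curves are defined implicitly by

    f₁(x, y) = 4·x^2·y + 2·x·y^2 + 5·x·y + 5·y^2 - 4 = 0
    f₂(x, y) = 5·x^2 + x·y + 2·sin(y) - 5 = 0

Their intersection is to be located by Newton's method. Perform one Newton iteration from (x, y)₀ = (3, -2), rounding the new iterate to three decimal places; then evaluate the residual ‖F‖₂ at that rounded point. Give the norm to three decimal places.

18.885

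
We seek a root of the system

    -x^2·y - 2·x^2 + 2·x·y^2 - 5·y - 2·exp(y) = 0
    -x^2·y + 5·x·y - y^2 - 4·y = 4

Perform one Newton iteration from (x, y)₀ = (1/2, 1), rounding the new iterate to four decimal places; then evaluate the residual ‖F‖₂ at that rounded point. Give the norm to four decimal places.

4.6215

At (1/2, 1): F = (-10.186564, -6.7500).
Jacobian J = [[-2·x·y - 4·x + 2·y^2, -x^2 + 4·x·y - 2·exp(y) - 5], [-2·x·y + 5·y, -x^2 + 5·x - 2·y - 4]].
At the point, J = [[-1.0000, -8.686564], [4.0000, -3.7500]] (det J = 38.496255).
Solving J·Δ = −F gives Δ = (0.5308, -1.2338).
Then the next iterate is (x, y)₁ = (1.0308, -0.2338).
Re-evaluating at (1.0308, -0.2338): F = (-2.178022, -4.076044), so ‖F‖₂ = 4.6215.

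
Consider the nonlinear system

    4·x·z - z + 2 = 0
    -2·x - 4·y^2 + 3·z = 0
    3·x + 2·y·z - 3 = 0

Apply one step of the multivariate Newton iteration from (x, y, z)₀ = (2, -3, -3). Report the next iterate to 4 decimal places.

(1.1538, -1.1868, -1.7363)

At (2, -3, -3): F = (-19.0000, -49.0000, 21.0000).
Jacobian J = [[4·z, 0, 4·x - 1], [-2, -8·y, 3], [3, 2·z, 2·y]].
At the point, J = [[-12.0000, 0.0000, 7.0000], [-2.0000, 24.0000, 3.0000], [3.0000, -6.0000, -6.0000]] (det J = 1092.0000).
Solving J·Δ = −F gives Δ = (-0.8462, 1.8132, 1.2637).
Then the next iterate is (x, y, z)₁ = (1.1538, -1.1868, -1.7363).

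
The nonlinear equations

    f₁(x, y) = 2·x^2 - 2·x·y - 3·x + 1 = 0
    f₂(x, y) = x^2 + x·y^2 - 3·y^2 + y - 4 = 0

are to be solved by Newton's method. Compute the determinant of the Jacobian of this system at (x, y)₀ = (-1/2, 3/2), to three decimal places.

J = [[4·x - 2·y - 3, -2·x], [2·x + y^2, 2·x·y - 6·y + 1]].
At the point, J = [[-8.000, 1.000], [1.250, -9.500]].
det J = 74.750.

74.750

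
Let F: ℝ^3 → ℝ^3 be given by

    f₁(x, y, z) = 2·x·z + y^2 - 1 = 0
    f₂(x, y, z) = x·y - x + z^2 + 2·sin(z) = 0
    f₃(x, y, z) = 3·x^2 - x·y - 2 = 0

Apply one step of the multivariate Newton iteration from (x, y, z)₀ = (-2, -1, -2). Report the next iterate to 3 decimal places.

(-0.995, 0.529, -1.770)

At (-2, -1, -2): F = (8.000, 6.18141, 8.000).
Jacobian J = [[2·z, 2·y, 2·x], [y - 1, x, 2·z + 2·cos(z)], [6·x - y, -x, 0]].
At the point, J = [[-4.000, -2.000, -4.000], [-2.000, -2.000, -4.83229], [-11.000, 2.000, 0.000]] (det J = -40.96881).
Solving J·Δ = −F gives Δ = (1.005, 1.529, 0.230).
Then the next iterate is (x, y, z)₁ = (-0.995, 0.529, -1.770).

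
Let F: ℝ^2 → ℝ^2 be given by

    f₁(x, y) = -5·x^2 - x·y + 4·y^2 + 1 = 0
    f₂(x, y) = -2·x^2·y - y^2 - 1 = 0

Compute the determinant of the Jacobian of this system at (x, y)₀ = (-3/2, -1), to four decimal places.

-79.0000

J = [[-10·x - y, -x + 8·y], [-4·x·y, -2·x^2 - 2·y]].
At the point, J = [[16.0000, -6.5000], [-6.0000, -2.5000]].
det J = -79.0000.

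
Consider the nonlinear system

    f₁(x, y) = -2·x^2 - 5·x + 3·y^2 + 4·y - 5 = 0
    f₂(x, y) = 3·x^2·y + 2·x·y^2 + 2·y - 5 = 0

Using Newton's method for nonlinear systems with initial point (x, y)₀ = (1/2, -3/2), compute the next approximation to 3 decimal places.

(19.107, -29.000)

At (1/2, -3/2): F = (-7.250, -6.875).
Jacobian J = [[-4·x - 5, 6·y + 4], [6·x·y + 2·y^2, 3·x^2 + 4·x·y + 2]].
At the point, J = [[-7.000, -5.000], [0.000, -0.250]] (det J = 1.750).
Solving J·Δ = −F gives Δ = (18.607, -27.500).
Then the next iterate is (x, y)₁ = (19.107, -29.000).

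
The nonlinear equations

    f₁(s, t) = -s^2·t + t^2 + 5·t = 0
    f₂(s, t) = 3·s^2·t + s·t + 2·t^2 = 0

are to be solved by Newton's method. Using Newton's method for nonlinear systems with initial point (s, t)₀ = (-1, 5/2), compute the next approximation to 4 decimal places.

At (-1, 5/2): F = (16.2500, 17.5000).
Jacobian J = [[-2·s·t, -s^2 + 2·t + 5], [6·s·t + t, 3·s^2 + s + 4·t]].
At the point, J = [[5.0000, 9.0000], [-12.5000, 12.0000]] (det J = 172.5000).
Solving J·Δ = −F gives Δ = (-0.2174, -1.6848).
Then the next iterate is (s, t)₁ = (-1.2174, 0.8152).

(-1.2174, 0.8152)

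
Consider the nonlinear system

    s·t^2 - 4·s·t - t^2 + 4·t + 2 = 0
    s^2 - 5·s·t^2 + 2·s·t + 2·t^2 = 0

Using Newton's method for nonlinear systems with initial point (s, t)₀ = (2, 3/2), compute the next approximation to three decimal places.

(1.618, 1.181)

At (2, 3/2): F = (-1.750, -8.000).
Jacobian J = [[t^2 - 4·t, 2·s·t - 4·s - 2·t + 4], [2·s - 5·t^2 + 2·t, -10·s·t + 2·s + 4·t]].
At the point, J = [[-3.750, -1.000], [-4.250, -20.000]] (det J = 70.750).
Solving J·Δ = −F gives Δ = (-0.382, -0.319).
Then the next iterate is (s, t)₁ = (1.618, 1.181).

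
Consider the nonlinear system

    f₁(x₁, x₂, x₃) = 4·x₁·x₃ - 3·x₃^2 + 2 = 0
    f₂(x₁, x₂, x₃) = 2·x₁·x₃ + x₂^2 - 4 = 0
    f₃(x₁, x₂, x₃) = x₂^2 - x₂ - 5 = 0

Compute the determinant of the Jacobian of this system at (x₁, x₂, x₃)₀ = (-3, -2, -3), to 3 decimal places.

540.000

J = [[4·x₃, 0, 4·x₁ - 6·x₃], [2·x₃, 2·x₂, 2·x₁], [0, 2·x₂ - 1, 0]].
At the point, J = [[-12.000, 0.000, 6.000], [-6.000, -4.000, -6.000], [0.000, -5.000, 0.000]].
det J = 540.000.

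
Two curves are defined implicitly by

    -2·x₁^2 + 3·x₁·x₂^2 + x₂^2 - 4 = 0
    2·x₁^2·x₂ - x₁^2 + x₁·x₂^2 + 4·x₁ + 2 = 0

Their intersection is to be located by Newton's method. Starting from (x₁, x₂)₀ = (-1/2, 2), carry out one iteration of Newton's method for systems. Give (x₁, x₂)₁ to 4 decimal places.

(0.1591, 3.3636)

At (-1/2, 2): F = (-6.5000, -1.2500).
Jacobian J = [[-4·x₁ + 3·x₂^2, 6·x₁·x₂ + 2·x₂], [4·x₁·x₂ - 2·x₁ + x₂^2 + 4, 2·x₁^2 + 2·x₁·x₂]].
At the point, J = [[14.0000, -2.0000], [5.0000, -1.5000]] (det J = -11.0000).
Solving J·Δ = −F gives Δ = (0.6591, 1.3636).
Then the next iterate is (x₁, x₂)₁ = (0.1591, 3.3636).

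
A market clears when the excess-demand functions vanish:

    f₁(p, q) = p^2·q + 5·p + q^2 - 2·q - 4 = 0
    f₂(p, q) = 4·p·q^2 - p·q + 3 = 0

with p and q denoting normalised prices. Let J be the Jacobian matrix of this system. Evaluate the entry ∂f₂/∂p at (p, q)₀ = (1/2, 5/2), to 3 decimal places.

22.500

∂f₂/∂p = 4·q^2 - q.
At (1/2, 5/2) this is 22.500.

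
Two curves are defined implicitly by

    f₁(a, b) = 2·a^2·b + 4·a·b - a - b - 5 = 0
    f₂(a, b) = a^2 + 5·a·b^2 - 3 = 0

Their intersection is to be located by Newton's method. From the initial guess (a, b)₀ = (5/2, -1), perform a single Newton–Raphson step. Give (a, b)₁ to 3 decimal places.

At (5/2, -1): F = (-29.000, 15.750).
Jacobian J = [[4·a·b + 4·b - 1, 2·a^2 + 4·a - 1], [2·a + 5·b^2, 10·a·b]].
At the point, J = [[-15.000, 21.500], [10.000, -25.000]] (det J = 160.000).
Solving J·Δ = −F gives Δ = (-2.415, -0.336).
Then the next iterate is (a, b)₁ = (0.085, -1.336).

(0.085, -1.336)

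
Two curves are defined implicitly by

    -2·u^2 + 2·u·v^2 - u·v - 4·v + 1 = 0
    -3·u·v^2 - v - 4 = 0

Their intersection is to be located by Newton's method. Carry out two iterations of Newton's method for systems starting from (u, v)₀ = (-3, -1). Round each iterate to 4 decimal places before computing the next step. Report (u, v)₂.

At (-3, -1): F = (-22.0000, 6.0000).
Jacobian J = [[-4·u + 2·v^2 - v, 4·u·v - u - 4], [-3·v^2, -6·u·v - 1]].
At the point, J = [[15.0000, 11.0000], [-3.0000, -19.0000]] (det J = -252.0000).
Solving J·Δ = −F gives Δ = (1.3968, 0.0952).
Then the next iterate is (u, v)₁ = (-1.6032, -0.9048).
Round to (-1.6032, -0.9048) and repeat: F = (-4.596837, 0.842242), J = [[8.954926, 3.405501], [-2.455989, -9.703452]].
Δ = (0.5315, -0.0477), so (u, v)₂ = (-1.0717, -0.9525).

(-1.0717, -0.9525)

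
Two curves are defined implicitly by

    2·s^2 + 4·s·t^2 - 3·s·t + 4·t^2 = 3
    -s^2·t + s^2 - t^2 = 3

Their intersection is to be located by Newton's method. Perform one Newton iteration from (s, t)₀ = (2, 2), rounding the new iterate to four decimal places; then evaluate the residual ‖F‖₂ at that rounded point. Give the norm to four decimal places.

76.3979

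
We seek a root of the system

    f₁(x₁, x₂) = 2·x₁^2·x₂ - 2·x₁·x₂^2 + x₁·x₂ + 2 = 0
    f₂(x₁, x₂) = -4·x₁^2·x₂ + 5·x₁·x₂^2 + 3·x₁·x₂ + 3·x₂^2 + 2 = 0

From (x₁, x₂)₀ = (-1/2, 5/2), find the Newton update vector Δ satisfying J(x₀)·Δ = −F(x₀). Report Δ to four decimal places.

At (-1/2, 5/2): F = (8.2500, -1.1250).
Jacobian J = [[4·x₁·x₂ - 2·x₂^2 + x₂, 2·x₁^2 - 4·x₁·x₂ + x₁], [-8·x₁·x₂ + 5·x₂^2 + 3·x₂, -4·x₁^2 + 10·x₁·x₂ + 3·x₁ + 6·x₂]].
At the point, J = [[-15.0000, 5.0000], [48.7500, 0.0000]] (det J = -243.7500).
Solving J·Δ = −F gives Δ = (0.0231, -1.5808).

(0.0231, -1.5808)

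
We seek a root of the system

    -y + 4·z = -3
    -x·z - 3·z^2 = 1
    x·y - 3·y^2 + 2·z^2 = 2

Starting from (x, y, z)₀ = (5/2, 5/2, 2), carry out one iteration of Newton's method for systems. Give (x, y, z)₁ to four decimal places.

(9.8087, 2.0021, -0.2495)

At (5/2, 5/2, 2): F = (8.5000, -18.0000, -6.5000).
Jacobian J = [[0, -1, 4], [-z, 0, -x - 6·z], [y, x - 6·y, 4·z]].
At the point, J = [[0.0000, -1.0000, 4.0000], [-2.0000, 0.0000, -14.5000], [2.5000, -12.5000, 8.0000]] (det J = 120.2500).
Solving J·Δ = −F gives Δ = (7.3087, -0.4979, -2.2495).
Then the next iterate is (x, y, z)₁ = (9.8087, 2.0021, -0.2495).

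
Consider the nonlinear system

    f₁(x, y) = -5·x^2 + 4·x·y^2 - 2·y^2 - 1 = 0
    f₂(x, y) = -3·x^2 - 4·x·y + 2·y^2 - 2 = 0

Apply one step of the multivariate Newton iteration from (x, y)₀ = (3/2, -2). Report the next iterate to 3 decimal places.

At (3/2, -2): F = (3.750, 11.250).
Jacobian J = [[-10·x + 4·y^2, 8·x·y - 4·y], [-6·x - 4·y, -4·x + 4·y]].
At the point, J = [[1.000, -16.000], [-1.000, -14.000]] (det J = -30.000).
Solving J·Δ = −F gives Δ = (4.250, 0.500).
Then the next iterate is (x, y)₁ = (5.750, -1.500).

(5.750, -1.500)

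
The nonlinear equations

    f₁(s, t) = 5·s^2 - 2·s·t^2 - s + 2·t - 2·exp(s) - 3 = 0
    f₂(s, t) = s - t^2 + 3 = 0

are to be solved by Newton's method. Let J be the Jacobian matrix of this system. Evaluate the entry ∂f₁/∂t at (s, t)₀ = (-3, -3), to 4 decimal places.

-34.0000

∂f₁/∂t = -4·s·t + 2.
At (-3, -3) this is -34.0000.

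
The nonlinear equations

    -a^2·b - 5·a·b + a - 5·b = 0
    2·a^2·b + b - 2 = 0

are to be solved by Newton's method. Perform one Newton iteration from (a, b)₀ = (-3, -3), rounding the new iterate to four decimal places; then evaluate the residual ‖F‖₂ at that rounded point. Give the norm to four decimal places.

42.1353

At (-3, -3): F = (-6.0000, -59.0000).
Jacobian J = [[-2·a·b - 5·b + 1, -a^2 - 5·a - 5], [4·a·b, 2·a^2 + 1]].
At the point, J = [[-2.0000, 1.0000], [36.0000, 19.0000]] (det J = -74.0000).
Solving J·Δ = −F gives Δ = (-0.7432, 4.5135).
Then the next iterate is (a, b)₁ = (-3.7432, 1.5135).
Re-evaluating at (-3.7432, 1.5135): F = (-4.190509, 41.926450), so ‖F‖₂ = 42.1353.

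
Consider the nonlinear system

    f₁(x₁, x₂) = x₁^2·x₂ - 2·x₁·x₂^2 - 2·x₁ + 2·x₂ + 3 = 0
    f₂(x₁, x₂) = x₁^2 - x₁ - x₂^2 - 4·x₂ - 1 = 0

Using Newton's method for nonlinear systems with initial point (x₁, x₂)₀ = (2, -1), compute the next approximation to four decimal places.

(0.6923, -0.9615)

At (2, -1): F = (-11.0000, 4.0000).
Jacobian J = [[2·x₁·x₂ - 2·x₂^2 - 2, x₁^2 - 4·x₁·x₂ + 2], [2·x₁ - 1, -2·x₂ - 4]].
At the point, J = [[-8.0000, 14.0000], [3.0000, -2.0000]] (det J = -26.0000).
Solving J·Δ = −F gives Δ = (-1.3077, 0.0385).
Then the next iterate is (x₁, x₂)₁ = (0.6923, -0.9615).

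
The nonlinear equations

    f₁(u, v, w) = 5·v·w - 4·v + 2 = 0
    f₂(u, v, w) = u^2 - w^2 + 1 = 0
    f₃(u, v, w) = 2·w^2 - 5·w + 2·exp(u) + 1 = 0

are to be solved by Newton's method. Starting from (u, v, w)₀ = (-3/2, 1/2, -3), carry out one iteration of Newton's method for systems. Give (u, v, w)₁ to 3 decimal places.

At (-3/2, 1/2, -3): F = (-7.500, -5.750, 34.44626).
Jacobian J = [[0, 5·w - 4, 5·v], [2·u, 0, -2·w], [2·exp(u), 0, 4·w - 5]].
At the point, J = [[0.000, -19.000, 2.500], [-3.000, 0.000, 6.000], [0.44626, 0.000, -17.000]] (det J = 918.12632).
Solving J·Δ = −F gives Δ = (2.254, -0.120, 2.085).
Then the next iterate is (u, v, w)₁ = (0.754, 0.380, -0.915).

(0.754, 0.380, -0.915)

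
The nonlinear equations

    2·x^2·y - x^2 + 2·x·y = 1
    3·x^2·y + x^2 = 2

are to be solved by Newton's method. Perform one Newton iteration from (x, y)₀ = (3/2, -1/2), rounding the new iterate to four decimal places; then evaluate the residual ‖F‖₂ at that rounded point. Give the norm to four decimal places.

At (3/2, -1/2): F = (-7.0000, -3.1250).
Jacobian J = [[4·x·y - 2·x + 2·y, 2·x^2 + 2·x], [6·x·y + 2·x, 3·x^2]].
At the point, J = [[-7.0000, 7.5000], [-1.5000, 6.7500]] (det J = -36.0000).
Solving J·Δ = −F gives Δ = (-0.6615, 0.3160).
Then the next iterate is (x, y)₁ = (0.8385, -0.1840).
Re-evaluating at (0.8385, -0.1840): F = (-2.270385, -1.685019), so ‖F‖₂ = 2.8274.

2.8274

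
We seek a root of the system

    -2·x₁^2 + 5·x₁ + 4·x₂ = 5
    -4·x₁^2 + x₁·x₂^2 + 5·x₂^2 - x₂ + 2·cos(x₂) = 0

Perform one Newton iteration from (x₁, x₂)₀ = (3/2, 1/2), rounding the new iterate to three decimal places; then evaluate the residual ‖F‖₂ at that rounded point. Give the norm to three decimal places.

1.318

At (3/2, 1/2): F = (0.000, -6.11983).
Jacobian J = [[-4·x₁ + 5, 4], [-8·x₁ + x₂^2, 2·x₁·x₂ + 10·x₂ - 2·sin(x₂) - 1]].
At the point, J = [[-1.000, 4.000], [-11.750, 4.54115]] (det J = 42.45885).
Solving J·Δ = −F gives Δ = (-0.577, -0.144).
Then the next iterate is (x₁, x₂)₁ = (0.923, 0.356).
Re-evaluating at (0.923, 0.356): F = (-0.66486, -1.13846), so ‖F‖₂ = 1.318.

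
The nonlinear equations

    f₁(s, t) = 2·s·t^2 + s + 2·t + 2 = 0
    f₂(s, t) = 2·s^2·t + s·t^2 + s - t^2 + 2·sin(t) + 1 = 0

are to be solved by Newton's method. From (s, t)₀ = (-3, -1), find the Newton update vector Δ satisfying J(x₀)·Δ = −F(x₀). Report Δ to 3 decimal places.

(1.009, 0.427)

At (-3, -1): F = (-9.000, -25.68294).
Jacobian J = [[2·t^2 + 1, 4·s·t + 2], [4·s·t + t^2 + 1, 2·s^2 + 2·s·t - 2·t + 2·cos(t)]].
At the point, J = [[3.000, 14.000], [14.000, 27.08060]] (det J = -114.75819).
Solving J·Δ = −F gives Δ = (1.009, 0.427).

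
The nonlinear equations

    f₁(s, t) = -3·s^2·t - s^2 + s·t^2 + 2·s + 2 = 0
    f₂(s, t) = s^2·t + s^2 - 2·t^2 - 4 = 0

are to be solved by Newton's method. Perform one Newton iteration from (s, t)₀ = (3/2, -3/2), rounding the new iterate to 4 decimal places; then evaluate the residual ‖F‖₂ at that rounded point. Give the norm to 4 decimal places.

5.9108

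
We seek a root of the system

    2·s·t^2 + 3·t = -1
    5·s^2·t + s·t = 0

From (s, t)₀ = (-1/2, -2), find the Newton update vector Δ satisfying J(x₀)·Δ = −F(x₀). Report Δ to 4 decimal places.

At (-1/2, -2): F = (-9.0000, -1.5000).
Jacobian J = [[2·t^2, 4·s·t + 3], [10·s·t + t, 5·s^2 + s]].
At the point, J = [[8.0000, 7.0000], [8.0000, 0.7500]] (det J = -50.0000).
Solving J·Δ = −F gives Δ = (0.0750, 1.2000).

(0.0750, 1.2000)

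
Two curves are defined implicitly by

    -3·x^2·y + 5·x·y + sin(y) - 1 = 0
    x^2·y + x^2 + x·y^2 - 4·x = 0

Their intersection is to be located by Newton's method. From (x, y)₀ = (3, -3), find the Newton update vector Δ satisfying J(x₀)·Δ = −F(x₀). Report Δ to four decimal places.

(-0.7981, 0.2874)

At (3, -3): F = (34.858880, -3.0000).
Jacobian J = [[-6·x·y + 5·y, -3·x^2 + 5·x + cos(y)], [2·x·y + 2·x + y^2 - 4, x^2 + 2·x·y]].
At the point, J = [[39.0000, -12.989992], [-7.0000, -9.0000]] (det J = -441.929947).
Solving J·Δ = −F gives Δ = (-0.7981, 0.2874).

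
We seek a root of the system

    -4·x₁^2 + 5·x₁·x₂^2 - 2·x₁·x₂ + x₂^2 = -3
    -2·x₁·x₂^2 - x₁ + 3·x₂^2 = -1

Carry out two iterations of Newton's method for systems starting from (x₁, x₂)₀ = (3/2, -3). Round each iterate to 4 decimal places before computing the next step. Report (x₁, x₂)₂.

(1.3954, -0.9004)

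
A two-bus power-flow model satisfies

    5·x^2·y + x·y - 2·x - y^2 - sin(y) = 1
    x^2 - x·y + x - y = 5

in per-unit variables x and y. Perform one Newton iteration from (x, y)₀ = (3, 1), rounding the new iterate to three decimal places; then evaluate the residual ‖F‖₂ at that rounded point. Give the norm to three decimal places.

At (3, 1): F = (39.15853, 3.000).
Jacobian J = [[10·x·y + y - 2, 5·x^2 + x - 2·y - cos(y)], [2·x - y + 1, -x - 1]].
At the point, J = [[29.000, 45.45970], [6.000, -4.000]] (det J = -388.75819).
Solving J·Δ = −F gives Δ = (-0.754, -0.381).
Then the next iterate is (x, y)₁ = (2.246, 0.619).
Re-evaluating at (2.246, 0.619): F = (10.54767, 0.28124), so ‖F‖₂ = 10.551.

10.551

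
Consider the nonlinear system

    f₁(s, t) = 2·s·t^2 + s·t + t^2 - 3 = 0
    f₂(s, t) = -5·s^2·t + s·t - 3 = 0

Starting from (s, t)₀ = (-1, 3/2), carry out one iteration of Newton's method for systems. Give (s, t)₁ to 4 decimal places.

At (-1, 3/2): F = (-6.7500, -12.0000).
Jacobian J = [[2·t^2 + t, 4·s·t + s + 2·t], [-10·s·t + t, -5·s^2 + s]].
At the point, J = [[6.0000, -4.0000], [16.5000, -6.0000]] (det J = 30.0000).
Solving J·Δ = −F gives Δ = (0.2500, -1.3125).
Then the next iterate is (s, t)₁ = (-0.7500, 0.1875).

(-0.7500, 0.1875)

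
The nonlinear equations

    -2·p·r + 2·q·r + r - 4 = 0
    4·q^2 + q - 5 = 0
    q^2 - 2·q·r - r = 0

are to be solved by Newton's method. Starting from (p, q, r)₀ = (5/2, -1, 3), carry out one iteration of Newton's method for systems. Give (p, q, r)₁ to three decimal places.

At (5/2, -1, 3): F = (-22.000, -2.000, 4.000).
Jacobian J = [[-2·r, 2·r, -2·p + 2·q + 1], [0, 8·q + 1, 0], [0, 2·q - 2·r, -2·q - 1]].
At the point, J = [[-6.000, 6.000, -6.000], [0.000, -7.000, 0.000], [0.000, -8.000, 1.000]] (det J = 42.000).
Solving J·Δ = −F gives Δ = (2.333, -0.286, -6.286).
Then the next iterate is (p, q, r)₁ = (4.833, -1.286, -3.286).

(4.833, -1.286, -3.286)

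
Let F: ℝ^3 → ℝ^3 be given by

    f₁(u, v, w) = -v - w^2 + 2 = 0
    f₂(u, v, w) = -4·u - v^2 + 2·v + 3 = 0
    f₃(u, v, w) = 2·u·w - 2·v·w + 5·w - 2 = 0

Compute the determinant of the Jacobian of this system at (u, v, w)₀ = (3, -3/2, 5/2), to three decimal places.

-31.000

J = [[0, -1, -2·w], [-4, -2·v + 2, 0], [2·w, -2·w, 2·u - 2·v + 5]].
At the point, J = [[0.000, -1.000, -5.000], [-4.000, 5.000, 0.000], [5.000, -5.000, 14.000]].
det J = -31.000.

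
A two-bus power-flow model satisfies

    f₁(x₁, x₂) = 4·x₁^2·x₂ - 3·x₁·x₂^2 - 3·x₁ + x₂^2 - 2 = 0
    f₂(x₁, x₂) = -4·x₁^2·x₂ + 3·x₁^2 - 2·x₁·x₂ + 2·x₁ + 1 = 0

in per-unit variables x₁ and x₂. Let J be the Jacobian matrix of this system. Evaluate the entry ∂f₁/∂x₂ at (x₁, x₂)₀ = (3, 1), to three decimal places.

20.000

∂f₁/∂x₂ = 4·x₁^2 - 6·x₁·x₂ + 2·x₂.
At (3, 1) this is 20.000.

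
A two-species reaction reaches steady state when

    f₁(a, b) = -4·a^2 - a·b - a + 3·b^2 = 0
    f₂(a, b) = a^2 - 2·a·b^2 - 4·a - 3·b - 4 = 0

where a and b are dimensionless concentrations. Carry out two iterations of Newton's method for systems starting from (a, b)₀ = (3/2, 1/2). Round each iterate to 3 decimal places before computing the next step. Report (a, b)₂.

At (3/2, 1/2): F = (-10.500, -10.000).
Jacobian J = [[-8·a - b - 1, -a + 6·b], [2·a - 2·b^2 - 4, -4·a·b - 3]].
At the point, J = [[-13.500, 1.500], [-1.500, -6.000]] (det J = 83.250).
Solving J·Δ = −F gives Δ = (-0.937, -1.432).
Then the next iterate is (a, b)₁ = (0.563, -0.932).
Round to (0.563, -0.932) and repeat: F = (1.29971, -4.11710), J = [[-4.572, -6.155], [-4.61125, -0.90114]].
Δ = (-1.093, 1.023), so (a, b)₂ = (-0.530, 0.091).

(-0.530, 0.091)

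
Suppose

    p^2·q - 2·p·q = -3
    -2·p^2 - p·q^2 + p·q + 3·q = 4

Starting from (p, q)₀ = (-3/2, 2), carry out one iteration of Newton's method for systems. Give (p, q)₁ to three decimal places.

(-0.473, 1.385)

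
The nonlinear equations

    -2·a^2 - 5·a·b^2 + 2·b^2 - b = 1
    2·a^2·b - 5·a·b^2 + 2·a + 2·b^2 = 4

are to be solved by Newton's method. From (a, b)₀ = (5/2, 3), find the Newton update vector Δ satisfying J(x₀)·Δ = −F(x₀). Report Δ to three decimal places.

At (5/2, 3): F = (-111.000, -56.000).
Jacobian J = [[-4·a - 5·b^2, -10·a·b + 4·b - 1], [4·a·b - 5·b^2 + 2, 2·a^2 - 10·a·b + 4·b]].
At the point, J = [[-55.000, -64.000], [-13.000, -50.500]] (det J = 1945.500).
Solving J·Δ = −F gives Δ = (-1.039, -0.841).

(-1.039, -0.841)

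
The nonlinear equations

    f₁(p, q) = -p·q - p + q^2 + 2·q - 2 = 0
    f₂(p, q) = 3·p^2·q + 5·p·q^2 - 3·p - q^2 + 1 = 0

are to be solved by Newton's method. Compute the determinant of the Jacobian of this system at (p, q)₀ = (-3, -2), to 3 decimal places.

38.000

J = [[-q - 1, -p + 2·q + 2], [6·p·q + 5·q^2 - 3, 3·p^2 + 10·p·q - 2·q]].
At the point, J = [[1.000, 1.000], [53.000, 91.000]].
det J = 38.000.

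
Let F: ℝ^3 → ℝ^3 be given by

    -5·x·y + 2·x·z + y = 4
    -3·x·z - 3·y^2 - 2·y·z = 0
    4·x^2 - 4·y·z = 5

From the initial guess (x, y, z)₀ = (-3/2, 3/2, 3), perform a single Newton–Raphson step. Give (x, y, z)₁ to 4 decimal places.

(-1.0901, 0.9073, 1.0323)

At (-3/2, 3/2, 3): F = (-0.2500, -2.2500, -14.0000).
Jacobian J = [[-5·y + 2·z, -5·x + 1, 2·x], [-3·z, -6·y - 2·z, -3·x - 2·y], [8·x, -4·z, -4·y]].
At the point, J = [[-1.5000, 8.5000, -3.0000], [-9.0000, -15.0000, 1.5000], [-12.0000, -12.0000, -6.0000]] (det J = -558.0000).
Solving J·Δ = −F gives Δ = (0.4099, -0.5927, -1.9677).
Then the next iterate is (x, y, z)₁ = (-1.0901, 0.9073, 1.0323).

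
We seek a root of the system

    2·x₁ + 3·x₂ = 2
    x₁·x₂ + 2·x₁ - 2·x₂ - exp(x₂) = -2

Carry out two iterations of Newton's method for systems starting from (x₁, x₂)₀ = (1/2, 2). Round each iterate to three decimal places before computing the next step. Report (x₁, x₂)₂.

(0.206, 0.529)

At (1/2, 2): F = (5.000, -7.38906).
Jacobian J = [[2, 3], [x₂ + 2, x₁ - exp(x₂) - 2]].
At the point, J = [[2.000, 3.000], [4.000, -8.88906]] (det J = -29.77811).
Solving J·Δ = −F gives Δ = (-0.748, -1.168).
Then the next iterate is (x₁, x₂)₁ = (-0.248, 0.832).
Round to (-0.248, 0.832) and repeat: F = (0.000, -2.66425), J = [[2.000, 3.000], [2.832, -4.54591]].
Δ = (0.454, -0.303), so (x₁, x₂)₂ = (0.206, 0.529).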